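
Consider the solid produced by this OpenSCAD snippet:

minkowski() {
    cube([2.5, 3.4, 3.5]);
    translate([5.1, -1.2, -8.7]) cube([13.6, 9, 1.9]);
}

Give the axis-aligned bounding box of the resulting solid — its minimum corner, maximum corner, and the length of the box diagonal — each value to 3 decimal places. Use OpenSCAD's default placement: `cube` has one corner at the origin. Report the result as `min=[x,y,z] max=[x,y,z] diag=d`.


A = translate([5.1, -1.2, -8.7]) cube([13.6, 9, 1.9]) → bbox [5.1,-1.2,-8.7] .. [18.7,7.8,-6.8]
B = cube([2.5, 3.4, 3.5]) → bbox [0,0,0] .. [2.5,3.4,3.5]
lo = A.lo+B.lo = [5.1+0, -1.2+0, -8.7+0] = [5.100,-1.200,-8.700]
hi = A.hi+B.hi = [18.7+2.5, 7.8+3.4, -6.8+3.5] = [21.200,11.200,-3.300]
diag = √(16.1²+12.4²+5.4²) = √442.13 = 21.027

min=[5.100,-1.200,-8.700] max=[21.200,11.200,-3.300] diag=21.027


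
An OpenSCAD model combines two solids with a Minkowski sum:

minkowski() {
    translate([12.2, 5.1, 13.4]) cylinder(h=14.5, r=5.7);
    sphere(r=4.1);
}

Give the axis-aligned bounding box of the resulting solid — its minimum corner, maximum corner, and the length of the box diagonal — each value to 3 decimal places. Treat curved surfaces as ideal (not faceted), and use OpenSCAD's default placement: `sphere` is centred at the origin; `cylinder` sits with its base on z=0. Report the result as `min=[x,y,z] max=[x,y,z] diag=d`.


min=[2.400,-4.700,9.300] max=[22.000,14.900,32.000] diag=35.828

A = translate([12.2, 5.1, 13.4]) cylinder(h=14.5, r=5.7) → bbox [6.5,-0.6,13.4] .. [17.9,10.8,27.9]
B = sphere(r=4.1) → bbox [-4.1,-4.1,-4.1] .. [4.1,4.1,4.1]
lo = A.lo+B.lo = [6.5-4.1, -0.6-4.1, 13.4-4.1] = [2.400,-4.700,9.300]
hi = A.hi+B.hi = [17.9+4.1, 10.8+4.1, 27.9+4.1] = [22.000,14.900,32.000]
diag = √(19.6²+19.6²+22.7²) = √1283.61 = 35.828


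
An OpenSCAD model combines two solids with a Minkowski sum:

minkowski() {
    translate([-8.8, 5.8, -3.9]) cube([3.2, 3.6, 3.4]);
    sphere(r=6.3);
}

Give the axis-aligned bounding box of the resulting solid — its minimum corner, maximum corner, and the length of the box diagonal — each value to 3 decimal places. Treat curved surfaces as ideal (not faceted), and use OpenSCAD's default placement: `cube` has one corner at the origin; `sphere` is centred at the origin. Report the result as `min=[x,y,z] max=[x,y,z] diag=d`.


A = translate([-8.8, 5.8, -3.9]) cube([3.2, 3.6, 3.4]) → bbox [-8.8,5.8,-3.9] .. [-5.6,9.4,-0.5]
B = sphere(r=6.3) → bbox [-6.3,-6.3,-6.3] .. [6.3,6.3,6.3]
lo = A.lo+B.lo = [-8.8-6.3, 5.8-6.3, -3.9-6.3] = [-15.100,-0.500,-10.200]
hi = A.hi+B.hi = [-5.6+6.3, 9.4+6.3, -0.5+6.3] = [0.700,15.700,5.800]
diag = √(15.8²+16.2²+16²) = √768.08 = 27.714

min=[-15.100,-0.500,-10.200] max=[0.700,15.700,5.800] diag=27.714


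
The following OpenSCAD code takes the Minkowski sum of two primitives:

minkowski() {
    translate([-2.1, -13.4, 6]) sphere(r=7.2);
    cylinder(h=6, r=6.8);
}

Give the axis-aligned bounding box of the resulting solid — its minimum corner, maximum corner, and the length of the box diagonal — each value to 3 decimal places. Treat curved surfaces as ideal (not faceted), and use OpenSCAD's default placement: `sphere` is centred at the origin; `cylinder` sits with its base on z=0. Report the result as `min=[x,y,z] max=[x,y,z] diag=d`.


min=[-16.100,-27.400,-1.200] max=[11.900,0.600,19.200] diag=44.544

A = translate([-2.1, -13.4, 6]) sphere(r=7.2) → bbox [-9.3,-20.6,-1.2] .. [5.1,-6.2,13.2]
B = cylinder(h=6, r=6.8) → bbox [-6.8,-6.8,0] .. [6.8,6.8,6]
lo = A.lo+B.lo = [-9.3-6.8, -20.6-6.8, -1.2+0] = [-16.100,-27.400,-1.200]
hi = A.hi+B.hi = [5.1+6.8, -6.2+6.8, 13.2+6] = [11.900,0.600,19.200]
diag = √(28²+28²+20.4²) = √1984.16 = 44.544


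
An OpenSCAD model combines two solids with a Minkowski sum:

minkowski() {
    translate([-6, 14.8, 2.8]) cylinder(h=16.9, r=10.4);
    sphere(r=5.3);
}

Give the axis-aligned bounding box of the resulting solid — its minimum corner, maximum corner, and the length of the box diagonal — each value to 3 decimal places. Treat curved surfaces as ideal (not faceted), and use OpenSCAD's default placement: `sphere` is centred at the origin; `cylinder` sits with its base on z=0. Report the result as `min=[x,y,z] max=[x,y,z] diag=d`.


min=[-21.700,-0.900,-2.500] max=[9.700,30.500,25.000] diag=52.232

A = translate([-6, 14.8, 2.8]) cylinder(h=16.9, r=10.4) → bbox [-16.4,4.4,2.8] .. [4.4,25.2,19.7]
B = sphere(r=5.3) → bbox [-5.3,-5.3,-5.3] .. [5.3,5.3,5.3]
lo = A.lo+B.lo = [-16.4-5.3, 4.4-5.3, 2.8-5.3] = [-21.700,-0.900,-2.500]
hi = A.hi+B.hi = [4.4+5.3, 25.2+5.3, 19.7+5.3] = [9.700,30.500,25.000]
diag = √(31.4²+31.4²+27.5²) = √2728.17 = 52.232


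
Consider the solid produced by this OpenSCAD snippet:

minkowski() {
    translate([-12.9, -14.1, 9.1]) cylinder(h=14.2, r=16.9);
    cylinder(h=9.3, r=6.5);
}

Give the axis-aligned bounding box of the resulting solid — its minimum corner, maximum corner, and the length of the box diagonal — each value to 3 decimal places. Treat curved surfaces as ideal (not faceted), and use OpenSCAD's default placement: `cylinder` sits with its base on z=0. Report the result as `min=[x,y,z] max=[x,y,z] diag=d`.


min=[-36.300,-37.500,9.100] max=[10.500,9.300,32.600] diag=70.233

A = translate([-12.9, -14.1, 9.1]) cylinder(h=14.2, r=16.9) → bbox [-29.8,-31,9.1] .. [4,2.8,23.3]
B = cylinder(h=9.3, r=6.5) → bbox [-6.5,-6.5,0] .. [6.5,6.5,9.3]
lo = A.lo+B.lo = [-29.8-6.5, -31-6.5, 9.1+0] = [-36.300,-37.500,9.100]
hi = A.hi+B.hi = [4+6.5, 2.8+6.5, 23.3+9.3] = [10.500,9.300,32.600]
diag = √(46.8²+46.8²+23.5²) = √4932.73 = 70.233


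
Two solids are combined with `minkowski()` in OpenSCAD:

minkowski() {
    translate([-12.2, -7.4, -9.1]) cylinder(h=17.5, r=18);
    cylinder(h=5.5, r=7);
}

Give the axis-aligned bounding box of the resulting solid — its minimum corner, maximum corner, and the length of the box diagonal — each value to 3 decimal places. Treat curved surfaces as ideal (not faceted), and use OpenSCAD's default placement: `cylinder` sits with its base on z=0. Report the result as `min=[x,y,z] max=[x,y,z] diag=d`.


A = translate([-12.2, -7.4, -9.1]) cylinder(h=17.5, r=18) → bbox [-30.2,-25.4,-9.1] .. [5.8,10.6,8.4]
B = cylinder(h=5.5, r=7) → bbox [-7,-7,0] .. [7,7,5.5]
lo = A.lo+B.lo = [-30.2-7, -25.4-7, -9.1+0] = [-37.200,-32.400,-9.100]
hi = A.hi+B.hi = [5.8+7, 10.6+7, 8.4+5.5] = [12.800,17.600,13.900]
diag = √(50²+50²+23²) = √5529 = 74.357

min=[-37.200,-32.400,-9.100] max=[12.800,17.600,13.900] diag=74.357


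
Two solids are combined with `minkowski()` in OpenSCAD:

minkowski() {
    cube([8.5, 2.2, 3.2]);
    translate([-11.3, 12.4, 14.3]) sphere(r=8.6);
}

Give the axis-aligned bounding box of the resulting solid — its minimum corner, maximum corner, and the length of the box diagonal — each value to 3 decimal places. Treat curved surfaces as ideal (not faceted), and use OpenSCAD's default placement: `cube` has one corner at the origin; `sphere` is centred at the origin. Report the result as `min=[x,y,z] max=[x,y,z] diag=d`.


min=[-19.900,3.800,5.700] max=[5.800,23.200,26.100] diag=38.118

A = translate([-11.3, 12.4, 14.3]) sphere(r=8.6) → bbox [-19.9,3.8,5.7] .. [-2.7,21,22.9]
B = cube([8.5, 2.2, 3.2]) → bbox [0,0,0] .. [8.5,2.2,3.2]
lo = A.lo+B.lo = [-19.9+0, 3.8+0, 5.7+0] = [-19.900,3.800,5.700]
hi = A.hi+B.hi = [-2.7+8.5, 21+2.2, 22.9+3.2] = [5.800,23.200,26.100]
diag = √(25.7²+19.4²+20.4²) = √1453.01 = 38.118


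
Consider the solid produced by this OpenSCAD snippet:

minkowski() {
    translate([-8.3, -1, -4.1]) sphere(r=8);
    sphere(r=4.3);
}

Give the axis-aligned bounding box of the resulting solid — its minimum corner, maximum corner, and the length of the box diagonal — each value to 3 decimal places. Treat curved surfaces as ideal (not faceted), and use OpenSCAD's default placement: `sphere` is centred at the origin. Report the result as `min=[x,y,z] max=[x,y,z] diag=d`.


min=[-20.600,-13.300,-16.400] max=[4.000,11.300,8.200] diag=42.608

A = translate([-8.3, -1, -4.1]) sphere(r=8) → bbox [-16.3,-9,-12.1] .. [-0.3,7,3.9]
B = sphere(r=4.3) → bbox [-4.3,-4.3,-4.3] .. [4.3,4.3,4.3]
lo = A.lo+B.lo = [-16.3-4.3, -9-4.3, -12.1-4.3] = [-20.600,-13.300,-16.400]
hi = A.hi+B.hi = [-0.3+4.3, 7+4.3, 3.9+4.3] = [4.000,11.300,8.200]
diag = √(24.6²+24.6²+24.6²) = √1815.48 = 42.608


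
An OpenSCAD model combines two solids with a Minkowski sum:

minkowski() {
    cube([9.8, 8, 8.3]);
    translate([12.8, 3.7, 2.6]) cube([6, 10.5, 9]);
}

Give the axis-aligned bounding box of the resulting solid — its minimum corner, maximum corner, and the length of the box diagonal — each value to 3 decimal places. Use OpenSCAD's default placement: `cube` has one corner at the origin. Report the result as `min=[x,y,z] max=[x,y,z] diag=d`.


A = translate([12.8, 3.7, 2.6]) cube([6, 10.5, 9]) → bbox [12.8,3.7,2.6] .. [18.8,14.2,11.6]
B = cube([9.8, 8, 8.3]) → bbox [0,0,0] .. [9.8,8,8.3]
lo = A.lo+B.lo = [12.8+0, 3.7+0, 2.6+0] = [12.800,3.700,2.600]
hi = A.hi+B.hi = [18.8+9.8, 14.2+8, 11.6+8.3] = [28.600,22.200,19.900]
diag = √(15.8²+18.5²+17.3²) = √891.18 = 29.853

min=[12.800,3.700,2.600] max=[28.600,22.200,19.900] diag=29.853


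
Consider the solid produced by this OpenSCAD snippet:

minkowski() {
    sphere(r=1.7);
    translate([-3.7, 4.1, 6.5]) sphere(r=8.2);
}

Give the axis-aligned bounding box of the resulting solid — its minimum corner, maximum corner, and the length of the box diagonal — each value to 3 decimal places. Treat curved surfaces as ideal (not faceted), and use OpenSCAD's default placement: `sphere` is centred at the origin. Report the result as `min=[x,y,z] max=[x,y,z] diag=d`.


min=[-13.600,-5.800,-3.400] max=[6.200,14.000,16.400] diag=34.295

A = translate([-3.7, 4.1, 6.5]) sphere(r=8.2) → bbox [-11.9,-4.1,-1.7] .. [4.5,12.3,14.7]
B = sphere(r=1.7) → bbox [-1.7,-1.7,-1.7] .. [1.7,1.7,1.7]
lo = A.lo+B.lo = [-11.9-1.7, -4.1-1.7, -1.7-1.7] = [-13.600,-5.800,-3.400]
hi = A.hi+B.hi = [4.5+1.7, 12.3+1.7, 14.7+1.7] = [6.200,14.000,16.400]
diag = √(19.8²+19.8²+19.8²) = √1176.12 = 34.295


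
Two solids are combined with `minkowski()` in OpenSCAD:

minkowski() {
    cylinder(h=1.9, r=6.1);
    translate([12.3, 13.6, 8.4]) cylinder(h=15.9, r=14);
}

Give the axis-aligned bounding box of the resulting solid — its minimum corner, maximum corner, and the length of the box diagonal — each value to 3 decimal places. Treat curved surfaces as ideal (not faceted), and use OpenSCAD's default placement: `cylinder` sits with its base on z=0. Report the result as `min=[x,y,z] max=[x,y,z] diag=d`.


A = translate([12.3, 13.6, 8.4]) cylinder(h=15.9, r=14) → bbox [-1.7,-0.4,8.4] .. [26.3,27.6,24.3]
B = cylinder(h=1.9, r=6.1) → bbox [-6.1,-6.1,0] .. [6.1,6.1,1.9]
lo = A.lo+B.lo = [-1.7-6.1, -0.4-6.1, 8.4+0] = [-7.800,-6.500,8.400]
hi = A.hi+B.hi = [26.3+6.1, 27.6+6.1, 24.3+1.9] = [32.400,33.700,26.200]
diag = √(40.2²+40.2²+17.8²) = √3548.92 = 59.573

min=[-7.800,-6.500,8.400] max=[32.400,33.700,26.200] diag=59.573


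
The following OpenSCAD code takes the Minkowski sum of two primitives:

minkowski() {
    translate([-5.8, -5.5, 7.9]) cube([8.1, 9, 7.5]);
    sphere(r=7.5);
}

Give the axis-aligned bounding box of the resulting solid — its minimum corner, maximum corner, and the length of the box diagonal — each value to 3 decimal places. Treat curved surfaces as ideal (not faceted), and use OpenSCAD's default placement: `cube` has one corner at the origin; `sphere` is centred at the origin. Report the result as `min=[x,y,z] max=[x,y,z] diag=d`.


A = translate([-5.8, -5.5, 7.9]) cube([8.1, 9, 7.5]) → bbox [-5.8,-5.5,7.9] .. [2.3,3.5,15.4]
B = sphere(r=7.5) → bbox [-7.5,-7.5,-7.5] .. [7.5,7.5,7.5]
lo = A.lo+B.lo = [-5.8-7.5, -5.5-7.5, 7.9-7.5] = [-13.300,-13.000,0.400]
hi = A.hi+B.hi = [2.3+7.5, 3.5+7.5, 15.4+7.5] = [9.800,11.000,22.900]
diag = √(23.1²+24²+22.5²) = √1615.86 = 40.198

min=[-13.300,-13.000,0.400] max=[9.800,11.000,22.900] diag=40.198


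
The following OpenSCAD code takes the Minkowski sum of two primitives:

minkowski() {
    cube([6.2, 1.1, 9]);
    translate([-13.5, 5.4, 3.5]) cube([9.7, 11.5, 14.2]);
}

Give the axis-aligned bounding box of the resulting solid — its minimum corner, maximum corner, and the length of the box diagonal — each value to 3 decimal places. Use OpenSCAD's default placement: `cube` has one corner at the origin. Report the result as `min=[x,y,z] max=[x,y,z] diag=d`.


A = translate([-13.5, 5.4, 3.5]) cube([9.7, 11.5, 14.2]) → bbox [-13.5,5.4,3.5] .. [-3.8,16.9,17.7]
B = cube([6.2, 1.1, 9]) → bbox [0,0,0] .. [6.2,1.1,9]
lo = A.lo+B.lo = [-13.5+0, 5.4+0, 3.5+0] = [-13.500,5.400,3.500]
hi = A.hi+B.hi = [-3.8+6.2, 16.9+1.1, 17.7+9] = [2.400,18.000,26.700]
diag = √(15.9²+12.6²+23.2²) = √949.81 = 30.819

min=[-13.500,5.400,3.500] max=[2.400,18.000,26.700] diag=30.819


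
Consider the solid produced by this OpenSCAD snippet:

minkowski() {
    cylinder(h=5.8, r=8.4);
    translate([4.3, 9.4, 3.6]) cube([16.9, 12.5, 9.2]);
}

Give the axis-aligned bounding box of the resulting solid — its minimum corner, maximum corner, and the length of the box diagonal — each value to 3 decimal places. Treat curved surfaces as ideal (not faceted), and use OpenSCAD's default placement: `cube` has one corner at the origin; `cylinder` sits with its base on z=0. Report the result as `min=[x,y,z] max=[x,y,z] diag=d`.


A = translate([4.3, 9.4, 3.6]) cube([16.9, 12.5, 9.2]) → bbox [4.3,9.4,3.6] .. [21.2,21.9,12.8]
B = cylinder(h=5.8, r=8.4) → bbox [-8.4,-8.4,0] .. [8.4,8.4,5.8]
lo = A.lo+B.lo = [4.3-8.4, 9.4-8.4, 3.6+0] = [-4.100,1.000,3.600]
hi = A.hi+B.hi = [21.2+8.4, 21.9+8.4, 12.8+5.8] = [29.600,30.300,18.600]
diag = √(33.7²+29.3²+15²) = √2219.18 = 47.108

min=[-4.100,1.000,3.600] max=[29.600,30.300,18.600] diag=47.108


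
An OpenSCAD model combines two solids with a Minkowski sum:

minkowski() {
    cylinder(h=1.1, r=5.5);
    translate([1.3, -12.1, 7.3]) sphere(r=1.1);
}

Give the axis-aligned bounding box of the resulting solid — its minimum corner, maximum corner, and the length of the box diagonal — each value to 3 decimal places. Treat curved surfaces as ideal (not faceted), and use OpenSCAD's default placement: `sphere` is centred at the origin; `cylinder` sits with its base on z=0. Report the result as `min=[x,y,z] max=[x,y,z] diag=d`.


min=[-5.300,-18.700,6.200] max=[7.900,-5.500,9.500] diag=18.957

A = translate([1.3, -12.1, 7.3]) sphere(r=1.1) → bbox [0.2,-13.2,6.2] .. [2.4,-11,8.4]
B = cylinder(h=1.1, r=5.5) → bbox [-5.5,-5.5,0] .. [5.5,5.5,1.1]
lo = A.lo+B.lo = [0.2-5.5, -13.2-5.5, 6.2+0] = [-5.300,-18.700,6.200]
hi = A.hi+B.hi = [2.4+5.5, -11+5.5, 8.4+1.1] = [7.900,-5.500,9.500]
diag = √(13.2²+13.2²+3.3²) = √359.37 = 18.957


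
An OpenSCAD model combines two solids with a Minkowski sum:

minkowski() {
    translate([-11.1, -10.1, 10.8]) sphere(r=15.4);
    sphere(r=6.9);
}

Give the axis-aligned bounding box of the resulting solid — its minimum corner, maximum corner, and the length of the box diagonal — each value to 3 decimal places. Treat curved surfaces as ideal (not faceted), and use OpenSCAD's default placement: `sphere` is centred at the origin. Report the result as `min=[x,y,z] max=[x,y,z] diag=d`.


A = translate([-11.1, -10.1, 10.8]) sphere(r=15.4) → bbox [-26.5,-25.5,-4.6] .. [4.3,5.3,26.2]
B = sphere(r=6.9) → bbox [-6.9,-6.9,-6.9] .. [6.9,6.9,6.9]
lo = A.lo+B.lo = [-26.5-6.9, -25.5-6.9, -4.6-6.9] = [-33.400,-32.400,-11.500]
hi = A.hi+B.hi = [4.3+6.9, 5.3+6.9, 26.2+6.9] = [11.200,12.200,33.100]
diag = √(44.6²+44.6²+44.6²) = √5967.48 = 77.249

min=[-33.400,-32.400,-11.500] max=[11.200,12.200,33.100] diag=77.249


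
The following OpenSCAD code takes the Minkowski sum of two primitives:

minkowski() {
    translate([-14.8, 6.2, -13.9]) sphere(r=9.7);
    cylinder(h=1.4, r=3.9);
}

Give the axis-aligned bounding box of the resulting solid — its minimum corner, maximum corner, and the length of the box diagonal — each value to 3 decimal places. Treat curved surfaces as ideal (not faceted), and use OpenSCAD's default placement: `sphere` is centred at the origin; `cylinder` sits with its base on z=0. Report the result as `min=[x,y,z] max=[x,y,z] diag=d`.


min=[-28.400,-7.400,-23.600] max=[-1.200,19.800,-2.800] diag=43.730

A = translate([-14.8, 6.2, -13.9]) sphere(r=9.7) → bbox [-24.5,-3.5,-23.6] .. [-5.1,15.9,-4.2]
B = cylinder(h=1.4, r=3.9) → bbox [-3.9,-3.9,0] .. [3.9,3.9,1.4]
lo = A.lo+B.lo = [-24.5-3.9, -3.5-3.9, -23.6+0] = [-28.400,-7.400,-23.600]
hi = A.hi+B.hi = [-5.1+3.9, 15.9+3.9, -4.2+1.4] = [-1.200,19.800,-2.800]
diag = √(27.2²+27.2²+20.8²) = √1912.32 = 43.730


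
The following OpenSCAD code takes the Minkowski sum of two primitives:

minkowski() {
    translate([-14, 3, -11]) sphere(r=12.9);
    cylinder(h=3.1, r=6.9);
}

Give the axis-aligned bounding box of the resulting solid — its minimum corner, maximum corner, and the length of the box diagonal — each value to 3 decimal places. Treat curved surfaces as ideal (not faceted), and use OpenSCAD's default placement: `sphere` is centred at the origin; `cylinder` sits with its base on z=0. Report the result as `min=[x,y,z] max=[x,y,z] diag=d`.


min=[-33.800,-16.800,-23.900] max=[5.800,22.800,5.000] diag=63.020

A = translate([-14, 3, -11]) sphere(r=12.9) → bbox [-26.9,-9.9,-23.9] .. [-1.1,15.9,1.9]
B = cylinder(h=3.1, r=6.9) → bbox [-6.9,-6.9,0] .. [6.9,6.9,3.1]
lo = A.lo+B.lo = [-26.9-6.9, -9.9-6.9, -23.9+0] = [-33.800,-16.800,-23.900]
hi = A.hi+B.hi = [-1.1+6.9, 15.9+6.9, 1.9+3.1] = [5.800,22.800,5.000]
diag = √(39.6²+39.6²+28.9²) = √3971.53 = 63.020


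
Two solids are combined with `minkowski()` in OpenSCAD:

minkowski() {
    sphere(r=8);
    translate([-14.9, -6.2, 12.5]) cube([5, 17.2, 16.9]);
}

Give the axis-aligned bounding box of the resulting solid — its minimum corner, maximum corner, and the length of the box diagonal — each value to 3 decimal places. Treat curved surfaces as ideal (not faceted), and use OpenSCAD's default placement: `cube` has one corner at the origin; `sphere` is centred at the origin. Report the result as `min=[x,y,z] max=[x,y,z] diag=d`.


A = translate([-14.9, -6.2, 12.5]) cube([5, 17.2, 16.9]) → bbox [-14.9,-6.2,12.5] .. [-9.9,11,29.4]
B = sphere(r=8) → bbox [-8,-8,-8] .. [8,8,8]
lo = A.lo+B.lo = [-14.9-8, -6.2-8, 12.5-8] = [-22.900,-14.200,4.500]
hi = A.hi+B.hi = [-9.9+8, 11+8, 29.4+8] = [-1.900,19.000,37.400]
diag = √(21²+33.2²+32.9²) = √2625.65 = 51.241

min=[-22.900,-14.200,4.500] max=[-1.900,19.000,37.400] diag=51.241


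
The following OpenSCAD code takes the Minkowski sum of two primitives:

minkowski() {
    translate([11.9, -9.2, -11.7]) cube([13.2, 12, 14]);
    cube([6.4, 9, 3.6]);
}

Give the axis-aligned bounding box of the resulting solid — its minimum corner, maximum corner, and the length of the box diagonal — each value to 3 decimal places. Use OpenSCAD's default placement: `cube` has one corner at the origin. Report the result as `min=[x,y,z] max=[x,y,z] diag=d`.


A = translate([11.9, -9.2, -11.7]) cube([13.2, 12, 14]) → bbox [11.9,-9.2,-11.7] .. [25.1,2.8,2.3]
B = cube([6.4, 9, 3.6]) → bbox [0,0,0] .. [6.4,9,3.6]
lo = A.lo+B.lo = [11.9+0, -9.2+0, -11.7+0] = [11.900,-9.200,-11.700]
hi = A.hi+B.hi = [25.1+6.4, 2.8+9, 2.3+3.6] = [31.500,11.800,5.900]
diag = √(19.6²+21²+17.6²) = √1134.92 = 33.689

min=[11.900,-9.200,-11.700] max=[31.500,11.800,5.900] diag=33.689


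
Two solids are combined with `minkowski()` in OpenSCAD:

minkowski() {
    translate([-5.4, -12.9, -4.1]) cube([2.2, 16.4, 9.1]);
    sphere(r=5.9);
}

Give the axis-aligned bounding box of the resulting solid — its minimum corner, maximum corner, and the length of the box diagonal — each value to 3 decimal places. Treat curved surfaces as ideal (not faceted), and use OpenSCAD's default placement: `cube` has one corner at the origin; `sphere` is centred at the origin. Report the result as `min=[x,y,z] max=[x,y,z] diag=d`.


min=[-11.300,-18.800,-10.000] max=[2.700,9.400,10.900] diag=37.790

A = translate([-5.4, -12.9, -4.1]) cube([2.2, 16.4, 9.1]) → bbox [-5.4,-12.9,-4.1] .. [-3.2,3.5,5]
B = sphere(r=5.9) → bbox [-5.9,-5.9,-5.9] .. [5.9,5.9,5.9]
lo = A.lo+B.lo = [-5.4-5.9, -12.9-5.9, -4.1-5.9] = [-11.300,-18.800,-10.000]
hi = A.hi+B.hi = [-3.2+5.9, 3.5+5.9, 5+5.9] = [2.700,9.400,10.900]
diag = √(14²+28.2²+20.9²) = √1428.05 = 37.790


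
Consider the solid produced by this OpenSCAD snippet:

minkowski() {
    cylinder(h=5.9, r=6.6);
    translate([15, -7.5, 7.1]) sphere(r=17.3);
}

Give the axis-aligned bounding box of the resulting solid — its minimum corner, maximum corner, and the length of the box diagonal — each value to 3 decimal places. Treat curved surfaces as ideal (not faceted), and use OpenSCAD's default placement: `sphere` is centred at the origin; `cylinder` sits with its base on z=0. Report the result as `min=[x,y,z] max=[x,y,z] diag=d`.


A = translate([15, -7.5, 7.1]) sphere(r=17.3) → bbox [-2.3,-24.8,-10.2] .. [32.3,9.8,24.4]
B = cylinder(h=5.9, r=6.6) → bbox [-6.6,-6.6,0] .. [6.6,6.6,5.9]
lo = A.lo+B.lo = [-2.3-6.6, -24.8-6.6, -10.2+0] = [-8.900,-31.400,-10.200]
hi = A.hi+B.hi = [32.3+6.6, 9.8+6.6, 24.4+5.9] = [38.900,16.400,30.300]
diag = √(47.8²+47.8²+40.5²) = √6209.93 = 78.803

min=[-8.900,-31.400,-10.200] max=[38.900,16.400,30.300] diag=78.803


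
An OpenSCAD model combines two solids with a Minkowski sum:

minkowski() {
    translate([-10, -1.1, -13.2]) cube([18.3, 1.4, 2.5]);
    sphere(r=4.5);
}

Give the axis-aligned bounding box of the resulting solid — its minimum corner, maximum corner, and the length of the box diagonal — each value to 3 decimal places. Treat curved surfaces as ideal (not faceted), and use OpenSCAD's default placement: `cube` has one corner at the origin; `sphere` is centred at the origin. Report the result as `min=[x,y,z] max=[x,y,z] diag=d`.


min=[-14.500,-5.600,-17.700] max=[12.800,4.800,-6.200] diag=31.396

A = translate([-10, -1.1, -13.2]) cube([18.3, 1.4, 2.5]) → bbox [-10,-1.1,-13.2] .. [8.3,0.3,-10.7]
B = sphere(r=4.5) → bbox [-4.5,-4.5,-4.5] .. [4.5,4.5,4.5]
lo = A.lo+B.lo = [-10-4.5, -1.1-4.5, -13.2-4.5] = [-14.500,-5.600,-17.700]
hi = A.hi+B.hi = [8.3+4.5, 0.3+4.5, -10.7+4.5] = [12.800,4.800,-6.200]
diag = √(27.3²+10.4²+11.5²) = √985.7 = 31.396


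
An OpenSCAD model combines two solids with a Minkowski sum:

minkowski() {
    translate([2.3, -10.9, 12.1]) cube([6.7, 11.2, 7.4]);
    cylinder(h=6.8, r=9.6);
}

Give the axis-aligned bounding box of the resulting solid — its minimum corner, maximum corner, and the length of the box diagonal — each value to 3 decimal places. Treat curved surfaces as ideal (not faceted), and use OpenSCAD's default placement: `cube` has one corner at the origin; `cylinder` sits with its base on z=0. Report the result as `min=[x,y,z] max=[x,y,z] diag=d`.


A = translate([2.3, -10.9, 12.1]) cube([6.7, 11.2, 7.4]) → bbox [2.3,-10.9,12.1] .. [9,0.3,19.5]
B = cylinder(h=6.8, r=9.6) → bbox [-9.6,-9.6,0] .. [9.6,9.6,6.8]
lo = A.lo+B.lo = [2.3-9.6, -10.9-9.6, 12.1+0] = [-7.300,-20.500,12.100]
hi = A.hi+B.hi = [9+9.6, 0.3+9.6, 19.5+6.8] = [18.600,9.900,26.300]
diag = √(25.9²+30.4²+14.2²) = √1796.61 = 42.386

min=[-7.300,-20.500,12.100] max=[18.600,9.900,26.300] diag=42.386


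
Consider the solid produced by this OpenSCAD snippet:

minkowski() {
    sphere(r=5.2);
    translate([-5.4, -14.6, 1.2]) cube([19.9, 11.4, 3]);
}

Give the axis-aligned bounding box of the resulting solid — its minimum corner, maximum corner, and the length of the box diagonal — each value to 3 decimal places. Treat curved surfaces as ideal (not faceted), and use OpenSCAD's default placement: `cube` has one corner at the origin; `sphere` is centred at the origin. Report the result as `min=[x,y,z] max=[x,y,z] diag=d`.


A = translate([-5.4, -14.6, 1.2]) cube([19.9, 11.4, 3]) → bbox [-5.4,-14.6,1.2] .. [14.5,-3.2,4.2]
B = sphere(r=5.2) → bbox [-5.2,-5.2,-5.2] .. [5.2,5.2,5.2]
lo = A.lo+B.lo = [-5.4-5.2, -14.6-5.2, 1.2-5.2] = [-10.600,-19.800,-4.000]
hi = A.hi+B.hi = [14.5+5.2, -3.2+5.2, 4.2+5.2] = [19.700,2.000,9.400]
diag = √(30.3²+21.8²+13.4²) = √1572.89 = 39.660

min=[-10.600,-19.800,-4.000] max=[19.700,2.000,9.400] diag=39.660


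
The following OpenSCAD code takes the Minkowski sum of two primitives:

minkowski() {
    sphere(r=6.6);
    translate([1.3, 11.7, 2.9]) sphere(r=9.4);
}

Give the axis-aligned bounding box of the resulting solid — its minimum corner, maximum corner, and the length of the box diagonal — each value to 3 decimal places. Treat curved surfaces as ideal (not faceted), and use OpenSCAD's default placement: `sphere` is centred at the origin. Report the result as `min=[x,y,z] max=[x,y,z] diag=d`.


A = translate([1.3, 11.7, 2.9]) sphere(r=9.4) → bbox [-8.1,2.3,-6.5] .. [10.7,21.1,12.3]
B = sphere(r=6.6) → bbox [-6.6,-6.6,-6.6] .. [6.6,6.6,6.6]
lo = A.lo+B.lo = [-8.1-6.6, 2.3-6.6, -6.5-6.6] = [-14.700,-4.300,-13.100]
hi = A.hi+B.hi = [10.7+6.6, 21.1+6.6, 12.3+6.6] = [17.300,27.700,18.900]
diag = √(32²+32²+32²) = √3072 = 55.426

min=[-14.700,-4.300,-13.100] max=[17.300,27.700,18.900] diag=55.426


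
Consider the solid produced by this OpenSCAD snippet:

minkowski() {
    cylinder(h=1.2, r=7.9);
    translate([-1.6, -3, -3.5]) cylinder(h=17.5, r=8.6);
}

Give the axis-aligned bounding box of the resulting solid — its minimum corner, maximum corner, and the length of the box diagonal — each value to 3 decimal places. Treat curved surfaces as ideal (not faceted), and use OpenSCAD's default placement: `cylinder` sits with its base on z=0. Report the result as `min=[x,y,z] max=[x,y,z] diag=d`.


A = translate([-1.6, -3, -3.5]) cylinder(h=17.5, r=8.6) → bbox [-10.2,-11.6,-3.5] .. [7,5.6,14]
B = cylinder(h=1.2, r=7.9) → bbox [-7.9,-7.9,0] .. [7.9,7.9,1.2]
lo = A.lo+B.lo = [-10.2-7.9, -11.6-7.9, -3.5+0] = [-18.100,-19.500,-3.500]
hi = A.hi+B.hi = [7+7.9, 5.6+7.9, 14+1.2] = [14.900,13.500,15.200]
diag = √(33²+33²+18.7²) = √2527.69 = 50.276

min=[-18.100,-19.500,-3.500] max=[14.900,13.500,15.200] diag=50.276


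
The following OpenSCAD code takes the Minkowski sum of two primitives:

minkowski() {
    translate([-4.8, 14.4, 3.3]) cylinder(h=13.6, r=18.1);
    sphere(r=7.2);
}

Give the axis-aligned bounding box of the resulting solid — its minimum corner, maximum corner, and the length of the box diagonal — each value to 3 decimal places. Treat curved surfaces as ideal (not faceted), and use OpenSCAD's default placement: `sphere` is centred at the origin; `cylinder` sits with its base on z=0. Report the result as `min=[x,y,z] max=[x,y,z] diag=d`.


min=[-30.100,-10.900,-3.900] max=[20.500,39.700,24.100] diag=76.842

A = translate([-4.8, 14.4, 3.3]) cylinder(h=13.6, r=18.1) → bbox [-22.9,-3.7,3.3] .. [13.3,32.5,16.9]
B = sphere(r=7.2) → bbox [-7.2,-7.2,-7.2] .. [7.2,7.2,7.2]
lo = A.lo+B.lo = [-22.9-7.2, -3.7-7.2, 3.3-7.2] = [-30.100,-10.900,-3.900]
hi = A.hi+B.hi = [13.3+7.2, 32.5+7.2, 16.9+7.2] = [20.500,39.700,24.100]
diag = √(50.6²+50.6²+28²) = √5904.72 = 76.842


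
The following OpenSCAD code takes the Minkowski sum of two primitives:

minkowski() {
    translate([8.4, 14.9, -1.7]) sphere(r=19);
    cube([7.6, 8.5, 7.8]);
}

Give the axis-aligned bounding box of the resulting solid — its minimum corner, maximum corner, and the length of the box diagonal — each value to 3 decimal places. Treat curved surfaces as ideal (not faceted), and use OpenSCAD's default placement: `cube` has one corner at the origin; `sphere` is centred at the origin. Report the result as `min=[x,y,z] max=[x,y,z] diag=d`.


min=[-10.600,-4.100,-20.700] max=[35.000,42.400,25.100] diag=79.619

A = translate([8.4, 14.9, -1.7]) sphere(r=19) → bbox [-10.6,-4.1,-20.7] .. [27.4,33.9,17.3]
B = cube([7.6, 8.5, 7.8]) → bbox [0,0,0] .. [7.6,8.5,7.8]
lo = A.lo+B.lo = [-10.6+0, -4.1+0, -20.7+0] = [-10.600,-4.100,-20.700]
hi = A.hi+B.hi = [27.4+7.6, 33.9+8.5, 17.3+7.8] = [35.000,42.400,25.100]
diag = √(45.6²+46.5²+45.8²) = √6339.25 = 79.619


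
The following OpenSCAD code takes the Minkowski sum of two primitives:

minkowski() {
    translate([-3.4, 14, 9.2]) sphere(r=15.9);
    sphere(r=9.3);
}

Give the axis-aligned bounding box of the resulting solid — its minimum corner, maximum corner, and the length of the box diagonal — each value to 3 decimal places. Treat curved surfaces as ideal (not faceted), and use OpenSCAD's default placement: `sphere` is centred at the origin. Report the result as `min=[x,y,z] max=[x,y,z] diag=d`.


A = translate([-3.4, 14, 9.2]) sphere(r=15.9) → bbox [-19.3,-1.9,-6.7] .. [12.5,29.9,25.1]
B = sphere(r=9.3) → bbox [-9.3,-9.3,-9.3] .. [9.3,9.3,9.3]
lo = A.lo+B.lo = [-19.3-9.3, -1.9-9.3, -6.7-9.3] = [-28.600,-11.200,-16.000]
hi = A.hi+B.hi = [12.5+9.3, 29.9+9.3, 25.1+9.3] = [21.800,39.200,34.400]
diag = √(50.4²+50.4²+50.4²) = √7620.48 = 87.295

min=[-28.600,-11.200,-16.000] max=[21.800,39.200,34.400] diag=87.295


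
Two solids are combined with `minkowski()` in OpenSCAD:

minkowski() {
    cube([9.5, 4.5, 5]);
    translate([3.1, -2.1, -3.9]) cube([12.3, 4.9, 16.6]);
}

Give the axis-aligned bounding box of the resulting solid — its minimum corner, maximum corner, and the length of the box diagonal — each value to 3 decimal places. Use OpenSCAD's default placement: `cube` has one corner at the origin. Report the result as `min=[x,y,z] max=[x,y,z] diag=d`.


A = translate([3.1, -2.1, -3.9]) cube([12.3, 4.9, 16.6]) → bbox [3.1,-2.1,-3.9] .. [15.4,2.8,12.7]
B = cube([9.5, 4.5, 5]) → bbox [0,0,0] .. [9.5,4.5,5]
lo = A.lo+B.lo = [3.1+0, -2.1+0, -3.9+0] = [3.100,-2.100,-3.900]
hi = A.hi+B.hi = [15.4+9.5, 2.8+4.5, 12.7+5] = [24.900,7.300,17.700]
diag = √(21.8²+9.4²+21.6²) = √1030.16 = 32.096

min=[3.100,-2.100,-3.900] max=[24.900,7.300,17.700] diag=32.096


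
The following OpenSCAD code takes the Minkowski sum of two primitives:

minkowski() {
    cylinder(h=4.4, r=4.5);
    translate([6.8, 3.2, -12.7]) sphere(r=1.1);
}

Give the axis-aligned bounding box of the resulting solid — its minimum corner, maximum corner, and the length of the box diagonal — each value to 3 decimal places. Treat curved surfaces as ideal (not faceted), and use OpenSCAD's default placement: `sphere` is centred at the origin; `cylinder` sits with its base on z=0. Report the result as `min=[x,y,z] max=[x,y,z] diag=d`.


min=[1.200,-2.400,-13.800] max=[12.400,8.800,-7.200] diag=17.159

A = translate([6.8, 3.2, -12.7]) sphere(r=1.1) → bbox [5.7,2.1,-13.8] .. [7.9,4.3,-11.6]
B = cylinder(h=4.4, r=4.5) → bbox [-4.5,-4.5,0] .. [4.5,4.5,4.4]
lo = A.lo+B.lo = [5.7-4.5, 2.1-4.5, -13.8+0] = [1.200,-2.400,-13.800]
hi = A.hi+B.hi = [7.9+4.5, 4.3+4.5, -11.6+4.4] = [12.400,8.800,-7.200]
diag = √(11.2²+11.2²+6.6²) = √294.44 = 17.159


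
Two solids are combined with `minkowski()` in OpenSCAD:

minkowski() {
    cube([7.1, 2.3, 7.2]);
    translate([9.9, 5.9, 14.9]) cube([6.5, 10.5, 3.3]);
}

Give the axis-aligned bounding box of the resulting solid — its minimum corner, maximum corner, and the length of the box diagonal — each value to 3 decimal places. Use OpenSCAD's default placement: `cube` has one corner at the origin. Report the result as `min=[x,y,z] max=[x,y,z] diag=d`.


min=[9.900,5.900,14.900] max=[23.500,18.700,25.400] diag=21.425

A = translate([9.9, 5.9, 14.9]) cube([6.5, 10.5, 3.3]) → bbox [9.9,5.9,14.9] .. [16.4,16.4,18.2]
B = cube([7.1, 2.3, 7.2]) → bbox [0,0,0] .. [7.1,2.3,7.2]
lo = A.lo+B.lo = [9.9+0, 5.9+0, 14.9+0] = [9.900,5.900,14.900]
hi = A.hi+B.hi = [16.4+7.1, 16.4+2.3, 18.2+7.2] = [23.500,18.700,25.400]
diag = √(13.6²+12.8²+10.5²) = √459.05 = 21.425


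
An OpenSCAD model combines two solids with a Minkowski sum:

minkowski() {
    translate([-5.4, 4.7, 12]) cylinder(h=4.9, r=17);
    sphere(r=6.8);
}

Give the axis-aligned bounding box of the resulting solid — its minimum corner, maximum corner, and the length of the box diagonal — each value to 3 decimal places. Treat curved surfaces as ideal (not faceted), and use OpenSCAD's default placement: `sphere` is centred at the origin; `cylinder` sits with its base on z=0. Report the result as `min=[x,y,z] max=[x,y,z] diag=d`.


min=[-29.200,-19.100,5.200] max=[18.400,28.500,23.700] diag=69.812

A = translate([-5.4, 4.7, 12]) cylinder(h=4.9, r=17) → bbox [-22.4,-12.3,12] .. [11.6,21.7,16.9]
B = sphere(r=6.8) → bbox [-6.8,-6.8,-6.8] .. [6.8,6.8,6.8]
lo = A.lo+B.lo = [-22.4-6.8, -12.3-6.8, 12-6.8] = [-29.200,-19.100,5.200]
hi = A.hi+B.hi = [11.6+6.8, 21.7+6.8, 16.9+6.8] = [18.400,28.500,23.700]
diag = √(47.6²+47.6²+18.5²) = √4873.77 = 69.812


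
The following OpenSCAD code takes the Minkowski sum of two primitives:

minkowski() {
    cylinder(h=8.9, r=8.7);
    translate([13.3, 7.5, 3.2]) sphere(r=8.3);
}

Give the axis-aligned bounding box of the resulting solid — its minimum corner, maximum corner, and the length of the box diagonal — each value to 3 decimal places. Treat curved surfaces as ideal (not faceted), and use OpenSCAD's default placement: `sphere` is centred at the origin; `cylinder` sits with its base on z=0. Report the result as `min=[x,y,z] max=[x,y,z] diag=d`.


min=[-3.700,-9.500,-5.100] max=[30.300,24.500,20.400] diag=54.427

A = translate([13.3, 7.5, 3.2]) sphere(r=8.3) → bbox [5,-0.8,-5.1] .. [21.6,15.8,11.5]
B = cylinder(h=8.9, r=8.7) → bbox [-8.7,-8.7,0] .. [8.7,8.7,8.9]
lo = A.lo+B.lo = [5-8.7, -0.8-8.7, -5.1+0] = [-3.700,-9.500,-5.100]
hi = A.hi+B.hi = [21.6+8.7, 15.8+8.7, 11.5+8.9] = [30.300,24.500,20.400]
diag = √(34²+34²+25.5²) = √2962.25 = 54.427


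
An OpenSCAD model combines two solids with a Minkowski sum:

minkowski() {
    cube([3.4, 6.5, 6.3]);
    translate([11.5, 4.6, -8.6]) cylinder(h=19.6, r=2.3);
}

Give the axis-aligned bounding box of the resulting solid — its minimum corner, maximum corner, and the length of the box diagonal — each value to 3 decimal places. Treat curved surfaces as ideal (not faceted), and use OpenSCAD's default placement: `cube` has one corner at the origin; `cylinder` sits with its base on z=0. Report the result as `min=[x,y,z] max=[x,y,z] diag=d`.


A = translate([11.5, 4.6, -8.6]) cylinder(h=19.6, r=2.3) → bbox [9.2,2.3,-8.6] .. [13.8,6.9,11]
B = cube([3.4, 6.5, 6.3]) → bbox [0,0,0] .. [3.4,6.5,6.3]
lo = A.lo+B.lo = [9.2+0, 2.3+0, -8.6+0] = [9.200,2.300,-8.600]
hi = A.hi+B.hi = [13.8+3.4, 6.9+6.5, 11+6.3] = [17.200,13.400,17.300]
diag = √(8²+11.1²+25.9²) = √858.02 = 29.292

min=[9.200,2.300,-8.600] max=[17.200,13.400,17.300] diag=29.292


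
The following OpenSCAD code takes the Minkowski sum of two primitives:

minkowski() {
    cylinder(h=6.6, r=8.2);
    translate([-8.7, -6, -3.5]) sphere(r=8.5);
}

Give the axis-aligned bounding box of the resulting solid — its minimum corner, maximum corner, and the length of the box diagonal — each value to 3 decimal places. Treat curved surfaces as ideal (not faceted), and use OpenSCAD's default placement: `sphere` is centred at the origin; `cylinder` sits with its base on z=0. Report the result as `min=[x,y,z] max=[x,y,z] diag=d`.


min=[-25.400,-22.700,-12.000] max=[8.000,10.700,11.600] diag=52.802

A = translate([-8.7, -6, -3.5]) sphere(r=8.5) → bbox [-17.2,-14.5,-12] .. [-0.2,2.5,5]
B = cylinder(h=6.6, r=8.2) → bbox [-8.2,-8.2,0] .. [8.2,8.2,6.6]
lo = A.lo+B.lo = [-17.2-8.2, -14.5-8.2, -12+0] = [-25.400,-22.700,-12.000]
hi = A.hi+B.hi = [-0.2+8.2, 2.5+8.2, 5+6.6] = [8.000,10.700,11.600]
diag = √(33.4²+33.4²+23.6²) = √2788.08 = 52.802


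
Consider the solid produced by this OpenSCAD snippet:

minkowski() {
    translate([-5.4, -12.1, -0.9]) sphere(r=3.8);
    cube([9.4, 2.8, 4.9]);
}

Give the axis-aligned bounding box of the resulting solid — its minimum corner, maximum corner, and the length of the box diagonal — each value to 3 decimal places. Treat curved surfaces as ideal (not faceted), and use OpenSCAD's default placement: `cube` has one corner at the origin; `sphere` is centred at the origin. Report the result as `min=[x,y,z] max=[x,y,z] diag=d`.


min=[-9.200,-15.900,-4.700] max=[7.800,-5.500,7.800] diag=23.525

A = translate([-5.4, -12.1, -0.9]) sphere(r=3.8) → bbox [-9.2,-15.9,-4.7] .. [-1.6,-8.3,2.9]
B = cube([9.4, 2.8, 4.9]) → bbox [0,0,0] .. [9.4,2.8,4.9]
lo = A.lo+B.lo = [-9.2+0, -15.9+0, -4.7+0] = [-9.200,-15.900,-4.700]
hi = A.hi+B.hi = [-1.6+9.4, -8.3+2.8, 2.9+4.9] = [7.800,-5.500,7.800]
diag = √(17²+10.4²+12.5²) = √553.41 = 23.525


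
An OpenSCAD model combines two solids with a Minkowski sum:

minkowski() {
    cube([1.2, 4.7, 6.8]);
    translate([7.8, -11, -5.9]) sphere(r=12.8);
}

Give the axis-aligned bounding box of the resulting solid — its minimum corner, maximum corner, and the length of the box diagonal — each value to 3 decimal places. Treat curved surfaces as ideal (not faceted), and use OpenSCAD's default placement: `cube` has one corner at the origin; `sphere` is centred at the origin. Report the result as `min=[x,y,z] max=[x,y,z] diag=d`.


min=[-5.000,-23.800,-18.700] max=[21.800,6.500,13.700] diag=51.828

A = translate([7.8, -11, -5.9]) sphere(r=12.8) → bbox [-5,-23.8,-18.7] .. [20.6,1.8,6.9]
B = cube([1.2, 4.7, 6.8]) → bbox [0,0,0] .. [1.2,4.7,6.8]
lo = A.lo+B.lo = [-5+0, -23.8+0, -18.7+0] = [-5.000,-23.800,-18.700]
hi = A.hi+B.hi = [20.6+1.2, 1.8+4.7, 6.9+6.8] = [21.800,6.500,13.700]
diag = √(26.8²+30.3²+32.4²) = √2686.09 = 51.828


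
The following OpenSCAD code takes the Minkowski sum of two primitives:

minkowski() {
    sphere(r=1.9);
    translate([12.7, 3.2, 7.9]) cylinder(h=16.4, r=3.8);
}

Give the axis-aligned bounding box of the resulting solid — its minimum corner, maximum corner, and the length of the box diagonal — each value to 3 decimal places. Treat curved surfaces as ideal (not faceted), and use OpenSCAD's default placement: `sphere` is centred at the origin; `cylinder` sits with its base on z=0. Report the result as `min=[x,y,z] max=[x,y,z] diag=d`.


min=[7.000,-2.500,6.000] max=[18.400,8.900,26.200] diag=25.845

A = translate([12.7, 3.2, 7.9]) cylinder(h=16.4, r=3.8) → bbox [8.9,-0.6,7.9] .. [16.5,7,24.3]
B = sphere(r=1.9) → bbox [-1.9,-1.9,-1.9] .. [1.9,1.9,1.9]
lo = A.lo+B.lo = [8.9-1.9, -0.6-1.9, 7.9-1.9] = [7.000,-2.500,6.000]
hi = A.hi+B.hi = [16.5+1.9, 7+1.9, 24.3+1.9] = [18.400,8.900,26.200]
diag = √(11.4²+11.4²+20.2²) = √667.96 = 25.845


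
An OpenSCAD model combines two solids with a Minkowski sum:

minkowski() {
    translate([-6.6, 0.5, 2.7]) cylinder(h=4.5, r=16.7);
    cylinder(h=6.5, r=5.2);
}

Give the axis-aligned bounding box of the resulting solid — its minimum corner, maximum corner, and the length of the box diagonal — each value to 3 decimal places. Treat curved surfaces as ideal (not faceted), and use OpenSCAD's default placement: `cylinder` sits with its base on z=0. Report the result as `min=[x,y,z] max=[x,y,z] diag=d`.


min=[-28.500,-21.400,2.700] max=[15.300,22.400,13.700] diag=62.912

A = translate([-6.6, 0.5, 2.7]) cylinder(h=4.5, r=16.7) → bbox [-23.3,-16.2,2.7] .. [10.1,17.2,7.2]
B = cylinder(h=6.5, r=5.2) → bbox [-5.2,-5.2,0] .. [5.2,5.2,6.5]
lo = A.lo+B.lo = [-23.3-5.2, -16.2-5.2, 2.7+0] = [-28.500,-21.400,2.700]
hi = A.hi+B.hi = [10.1+5.2, 17.2+5.2, 7.2+6.5] = [15.300,22.400,13.700]
diag = √(43.8²+43.8²+11²) = √3957.88 = 62.912


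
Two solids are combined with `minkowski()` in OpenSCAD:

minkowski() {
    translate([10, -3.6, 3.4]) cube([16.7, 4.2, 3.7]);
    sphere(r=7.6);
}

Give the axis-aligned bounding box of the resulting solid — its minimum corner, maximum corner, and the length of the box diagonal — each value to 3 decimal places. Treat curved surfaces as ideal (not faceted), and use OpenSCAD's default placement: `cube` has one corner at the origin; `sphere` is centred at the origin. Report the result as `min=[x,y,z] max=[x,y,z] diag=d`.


A = translate([10, -3.6, 3.4]) cube([16.7, 4.2, 3.7]) → bbox [10,-3.6,3.4] .. [26.7,0.6,7.1]
B = sphere(r=7.6) → bbox [-7.6,-7.6,-7.6] .. [7.6,7.6,7.6]
lo = A.lo+B.lo = [10-7.6, -3.6-7.6, 3.4-7.6] = [2.400,-11.200,-4.200]
hi = A.hi+B.hi = [26.7+7.6, 0.6+7.6, 7.1+7.6] = [34.300,8.200,14.700]
diag = √(31.9²+19.4²+18.9²) = √1751.18 = 41.847

min=[2.400,-11.200,-4.200] max=[34.300,8.200,14.700] diag=41.847
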